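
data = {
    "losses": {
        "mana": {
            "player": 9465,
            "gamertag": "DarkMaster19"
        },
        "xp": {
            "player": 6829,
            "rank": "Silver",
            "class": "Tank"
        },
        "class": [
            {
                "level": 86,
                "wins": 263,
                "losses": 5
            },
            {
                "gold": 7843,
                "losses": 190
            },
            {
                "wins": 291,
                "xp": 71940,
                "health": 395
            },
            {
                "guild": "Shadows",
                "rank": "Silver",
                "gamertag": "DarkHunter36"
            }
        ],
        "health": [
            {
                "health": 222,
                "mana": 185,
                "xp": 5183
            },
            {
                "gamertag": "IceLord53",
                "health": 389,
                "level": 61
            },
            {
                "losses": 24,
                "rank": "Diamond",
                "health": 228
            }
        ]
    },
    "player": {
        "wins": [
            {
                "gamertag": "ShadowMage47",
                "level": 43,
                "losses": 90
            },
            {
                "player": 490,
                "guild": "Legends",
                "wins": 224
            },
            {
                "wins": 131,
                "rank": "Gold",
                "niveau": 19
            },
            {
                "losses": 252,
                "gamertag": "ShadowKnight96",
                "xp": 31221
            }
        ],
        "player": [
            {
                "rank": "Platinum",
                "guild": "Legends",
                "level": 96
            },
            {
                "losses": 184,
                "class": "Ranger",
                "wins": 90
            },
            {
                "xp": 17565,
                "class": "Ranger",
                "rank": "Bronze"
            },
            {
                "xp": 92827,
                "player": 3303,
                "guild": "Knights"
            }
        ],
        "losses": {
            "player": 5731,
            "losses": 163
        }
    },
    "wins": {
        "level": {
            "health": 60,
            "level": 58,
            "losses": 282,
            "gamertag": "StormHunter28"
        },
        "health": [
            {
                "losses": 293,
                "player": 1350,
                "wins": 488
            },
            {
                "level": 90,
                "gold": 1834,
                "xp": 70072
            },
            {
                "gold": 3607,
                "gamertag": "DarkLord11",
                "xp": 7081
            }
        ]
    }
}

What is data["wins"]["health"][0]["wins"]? 488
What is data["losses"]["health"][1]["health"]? 389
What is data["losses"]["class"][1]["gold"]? 7843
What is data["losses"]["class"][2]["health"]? 395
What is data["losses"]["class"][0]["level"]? 86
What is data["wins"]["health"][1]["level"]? 90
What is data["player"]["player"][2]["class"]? "Ranger"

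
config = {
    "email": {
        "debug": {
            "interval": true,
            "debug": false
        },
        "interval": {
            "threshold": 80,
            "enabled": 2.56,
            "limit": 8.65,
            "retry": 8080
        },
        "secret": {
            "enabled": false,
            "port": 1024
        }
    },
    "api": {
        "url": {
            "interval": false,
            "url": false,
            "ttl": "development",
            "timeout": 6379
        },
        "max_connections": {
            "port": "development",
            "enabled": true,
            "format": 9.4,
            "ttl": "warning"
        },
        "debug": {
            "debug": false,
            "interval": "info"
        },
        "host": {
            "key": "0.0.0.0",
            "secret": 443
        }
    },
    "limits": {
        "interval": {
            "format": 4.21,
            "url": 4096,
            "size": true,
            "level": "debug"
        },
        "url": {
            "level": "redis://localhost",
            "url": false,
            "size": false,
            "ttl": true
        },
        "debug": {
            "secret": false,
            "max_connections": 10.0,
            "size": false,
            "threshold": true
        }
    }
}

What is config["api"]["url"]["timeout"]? 6379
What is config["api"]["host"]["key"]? "0.0.0.0"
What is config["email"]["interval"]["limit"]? 8.65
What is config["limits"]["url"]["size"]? False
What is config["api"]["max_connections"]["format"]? 9.4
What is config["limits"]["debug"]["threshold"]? True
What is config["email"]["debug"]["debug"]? False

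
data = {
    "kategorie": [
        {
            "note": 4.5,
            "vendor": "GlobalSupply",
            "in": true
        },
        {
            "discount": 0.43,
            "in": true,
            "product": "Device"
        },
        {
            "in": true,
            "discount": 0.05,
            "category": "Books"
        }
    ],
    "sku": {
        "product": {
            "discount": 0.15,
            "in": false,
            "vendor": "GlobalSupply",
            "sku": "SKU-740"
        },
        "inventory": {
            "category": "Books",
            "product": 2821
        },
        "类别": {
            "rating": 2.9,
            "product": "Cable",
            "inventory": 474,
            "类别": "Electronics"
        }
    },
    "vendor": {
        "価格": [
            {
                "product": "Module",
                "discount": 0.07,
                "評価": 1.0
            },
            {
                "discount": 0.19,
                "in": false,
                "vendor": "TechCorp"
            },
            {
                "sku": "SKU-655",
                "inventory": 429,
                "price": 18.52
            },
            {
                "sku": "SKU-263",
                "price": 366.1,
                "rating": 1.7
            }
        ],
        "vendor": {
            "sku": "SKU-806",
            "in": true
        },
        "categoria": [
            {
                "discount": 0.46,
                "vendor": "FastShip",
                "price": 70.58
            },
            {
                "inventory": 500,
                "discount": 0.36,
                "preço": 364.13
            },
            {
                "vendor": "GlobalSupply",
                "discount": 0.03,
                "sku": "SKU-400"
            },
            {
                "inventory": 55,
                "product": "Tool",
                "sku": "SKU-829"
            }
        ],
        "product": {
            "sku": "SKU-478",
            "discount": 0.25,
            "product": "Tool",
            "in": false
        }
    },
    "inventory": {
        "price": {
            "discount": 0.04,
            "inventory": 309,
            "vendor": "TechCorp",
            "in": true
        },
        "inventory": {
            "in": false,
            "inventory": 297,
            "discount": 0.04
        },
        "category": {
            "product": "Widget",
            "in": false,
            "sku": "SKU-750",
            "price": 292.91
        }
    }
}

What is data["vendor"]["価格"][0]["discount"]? 0.07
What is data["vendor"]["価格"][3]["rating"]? 1.7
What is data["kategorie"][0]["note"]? 4.5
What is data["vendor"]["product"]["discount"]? 0.25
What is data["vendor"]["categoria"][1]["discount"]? 0.36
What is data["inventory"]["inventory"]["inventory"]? 297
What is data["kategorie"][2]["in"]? True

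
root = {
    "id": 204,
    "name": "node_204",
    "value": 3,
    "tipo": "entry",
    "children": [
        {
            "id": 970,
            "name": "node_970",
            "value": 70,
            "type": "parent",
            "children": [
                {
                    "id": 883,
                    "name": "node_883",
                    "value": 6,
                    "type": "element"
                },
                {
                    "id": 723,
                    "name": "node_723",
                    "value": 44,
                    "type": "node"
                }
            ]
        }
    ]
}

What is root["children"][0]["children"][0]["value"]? 6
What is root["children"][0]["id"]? 970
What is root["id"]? 204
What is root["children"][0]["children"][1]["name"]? "node_723"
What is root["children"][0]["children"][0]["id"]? 883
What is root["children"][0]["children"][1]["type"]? "node"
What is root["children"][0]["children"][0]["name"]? "node_883"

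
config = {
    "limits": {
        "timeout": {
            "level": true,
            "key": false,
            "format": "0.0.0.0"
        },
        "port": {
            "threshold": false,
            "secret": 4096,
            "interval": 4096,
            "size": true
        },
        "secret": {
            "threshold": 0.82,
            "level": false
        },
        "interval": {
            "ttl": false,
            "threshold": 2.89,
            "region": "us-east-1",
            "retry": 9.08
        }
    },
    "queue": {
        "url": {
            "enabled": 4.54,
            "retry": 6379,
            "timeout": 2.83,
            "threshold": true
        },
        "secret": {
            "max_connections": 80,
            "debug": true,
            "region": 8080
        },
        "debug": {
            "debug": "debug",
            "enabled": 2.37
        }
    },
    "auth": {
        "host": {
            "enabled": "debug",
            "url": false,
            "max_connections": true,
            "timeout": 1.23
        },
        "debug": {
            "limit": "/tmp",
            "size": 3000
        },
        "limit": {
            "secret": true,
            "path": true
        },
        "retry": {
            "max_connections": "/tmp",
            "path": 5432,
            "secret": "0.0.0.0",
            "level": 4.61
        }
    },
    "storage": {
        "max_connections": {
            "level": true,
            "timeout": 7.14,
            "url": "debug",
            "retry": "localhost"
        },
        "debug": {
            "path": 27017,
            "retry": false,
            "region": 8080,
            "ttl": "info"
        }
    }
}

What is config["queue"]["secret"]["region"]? 8080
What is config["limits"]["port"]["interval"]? 4096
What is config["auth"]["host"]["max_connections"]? True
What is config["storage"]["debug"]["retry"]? False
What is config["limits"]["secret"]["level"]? False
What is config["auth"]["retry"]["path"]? 5432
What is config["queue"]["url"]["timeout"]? 2.83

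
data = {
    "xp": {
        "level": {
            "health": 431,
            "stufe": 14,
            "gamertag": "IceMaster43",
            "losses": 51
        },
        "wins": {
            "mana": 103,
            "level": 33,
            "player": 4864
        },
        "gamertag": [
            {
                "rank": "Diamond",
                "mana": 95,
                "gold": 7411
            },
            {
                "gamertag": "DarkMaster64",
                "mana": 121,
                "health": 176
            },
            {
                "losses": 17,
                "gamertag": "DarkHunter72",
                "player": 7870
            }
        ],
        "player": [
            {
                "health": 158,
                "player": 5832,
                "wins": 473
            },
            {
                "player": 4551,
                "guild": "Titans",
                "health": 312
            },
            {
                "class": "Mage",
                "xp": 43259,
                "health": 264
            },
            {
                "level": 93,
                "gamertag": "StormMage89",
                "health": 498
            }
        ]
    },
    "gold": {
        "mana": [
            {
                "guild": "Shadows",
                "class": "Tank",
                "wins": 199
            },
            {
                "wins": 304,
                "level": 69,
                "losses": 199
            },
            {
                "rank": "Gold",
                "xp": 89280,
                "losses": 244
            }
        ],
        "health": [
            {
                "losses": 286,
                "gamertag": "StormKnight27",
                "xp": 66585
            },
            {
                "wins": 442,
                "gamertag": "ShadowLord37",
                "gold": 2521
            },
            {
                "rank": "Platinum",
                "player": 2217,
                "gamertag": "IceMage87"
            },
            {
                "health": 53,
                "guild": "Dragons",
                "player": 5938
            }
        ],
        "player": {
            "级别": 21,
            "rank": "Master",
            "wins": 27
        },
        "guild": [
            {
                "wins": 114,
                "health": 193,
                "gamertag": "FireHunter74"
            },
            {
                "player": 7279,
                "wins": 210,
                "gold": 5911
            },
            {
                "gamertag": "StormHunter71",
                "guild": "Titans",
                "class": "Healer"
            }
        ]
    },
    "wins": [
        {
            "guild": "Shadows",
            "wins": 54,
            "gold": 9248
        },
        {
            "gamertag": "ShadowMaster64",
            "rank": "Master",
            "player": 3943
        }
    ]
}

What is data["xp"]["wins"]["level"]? 33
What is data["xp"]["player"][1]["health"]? 312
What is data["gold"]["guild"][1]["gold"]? 5911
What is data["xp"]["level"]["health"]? 431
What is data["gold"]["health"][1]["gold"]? 2521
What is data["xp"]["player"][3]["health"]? 498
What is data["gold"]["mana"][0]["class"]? "Tank"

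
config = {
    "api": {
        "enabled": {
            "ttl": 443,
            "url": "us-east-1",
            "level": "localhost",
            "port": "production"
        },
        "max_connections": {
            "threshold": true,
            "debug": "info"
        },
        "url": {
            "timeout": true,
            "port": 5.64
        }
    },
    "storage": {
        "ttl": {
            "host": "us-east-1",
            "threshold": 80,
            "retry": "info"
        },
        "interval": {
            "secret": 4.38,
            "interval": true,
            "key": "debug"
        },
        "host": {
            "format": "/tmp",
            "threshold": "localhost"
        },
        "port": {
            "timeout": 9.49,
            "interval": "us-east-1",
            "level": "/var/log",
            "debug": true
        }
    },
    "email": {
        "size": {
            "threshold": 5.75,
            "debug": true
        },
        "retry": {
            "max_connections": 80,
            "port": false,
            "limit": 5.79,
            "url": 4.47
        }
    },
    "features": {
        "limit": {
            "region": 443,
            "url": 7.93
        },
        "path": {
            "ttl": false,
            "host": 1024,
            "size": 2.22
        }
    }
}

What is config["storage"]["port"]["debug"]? True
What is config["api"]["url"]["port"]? 5.64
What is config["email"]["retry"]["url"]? 4.47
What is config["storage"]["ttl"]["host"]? "us-east-1"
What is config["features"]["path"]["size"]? 2.22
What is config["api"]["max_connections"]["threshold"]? True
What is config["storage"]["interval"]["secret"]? 4.38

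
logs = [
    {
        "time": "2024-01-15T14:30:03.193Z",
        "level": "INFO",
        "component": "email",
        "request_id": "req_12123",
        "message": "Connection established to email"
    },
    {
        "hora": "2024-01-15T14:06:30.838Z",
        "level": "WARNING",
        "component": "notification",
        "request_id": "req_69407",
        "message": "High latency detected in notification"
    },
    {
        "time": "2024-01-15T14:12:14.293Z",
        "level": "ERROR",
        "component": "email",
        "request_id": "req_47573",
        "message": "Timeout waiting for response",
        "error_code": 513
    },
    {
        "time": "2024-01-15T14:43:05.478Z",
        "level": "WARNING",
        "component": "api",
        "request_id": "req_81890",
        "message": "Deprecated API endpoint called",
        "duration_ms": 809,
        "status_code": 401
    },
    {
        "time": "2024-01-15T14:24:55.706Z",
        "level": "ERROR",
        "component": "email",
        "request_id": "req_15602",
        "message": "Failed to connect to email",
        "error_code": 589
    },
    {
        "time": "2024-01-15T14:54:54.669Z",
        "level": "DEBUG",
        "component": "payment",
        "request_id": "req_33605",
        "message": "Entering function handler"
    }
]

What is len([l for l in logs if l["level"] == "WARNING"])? 2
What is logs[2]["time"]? "2024-01-15T14:12:14.293Z"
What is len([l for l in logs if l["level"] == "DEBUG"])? 1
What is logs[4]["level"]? "ERROR"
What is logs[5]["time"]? "2024-01-15T14:54:54.669Z"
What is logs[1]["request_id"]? "req_69407"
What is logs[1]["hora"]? "2024-01-15T14:06:30.838Z"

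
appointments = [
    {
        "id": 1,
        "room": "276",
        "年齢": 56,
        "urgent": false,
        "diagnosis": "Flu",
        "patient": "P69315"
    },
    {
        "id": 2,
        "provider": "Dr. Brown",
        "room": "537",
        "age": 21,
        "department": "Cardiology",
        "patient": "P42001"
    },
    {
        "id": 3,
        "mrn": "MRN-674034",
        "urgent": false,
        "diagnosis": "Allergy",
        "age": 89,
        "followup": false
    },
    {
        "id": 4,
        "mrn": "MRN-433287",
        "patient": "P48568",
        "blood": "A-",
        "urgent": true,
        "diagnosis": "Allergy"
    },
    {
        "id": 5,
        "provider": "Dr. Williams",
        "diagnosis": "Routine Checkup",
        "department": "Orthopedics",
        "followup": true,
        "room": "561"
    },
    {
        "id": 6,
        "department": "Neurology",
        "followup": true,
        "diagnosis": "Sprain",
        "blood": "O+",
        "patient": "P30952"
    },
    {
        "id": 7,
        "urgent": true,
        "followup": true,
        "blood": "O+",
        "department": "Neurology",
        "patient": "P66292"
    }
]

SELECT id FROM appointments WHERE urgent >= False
[1, 3, 4, 7]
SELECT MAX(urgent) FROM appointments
True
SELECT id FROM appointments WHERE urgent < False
[]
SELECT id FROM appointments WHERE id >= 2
[2, 3, 4, 5, 6, 7]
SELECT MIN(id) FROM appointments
1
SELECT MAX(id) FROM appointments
7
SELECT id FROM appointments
[1, 2, 3, 4, 5, 6, 7]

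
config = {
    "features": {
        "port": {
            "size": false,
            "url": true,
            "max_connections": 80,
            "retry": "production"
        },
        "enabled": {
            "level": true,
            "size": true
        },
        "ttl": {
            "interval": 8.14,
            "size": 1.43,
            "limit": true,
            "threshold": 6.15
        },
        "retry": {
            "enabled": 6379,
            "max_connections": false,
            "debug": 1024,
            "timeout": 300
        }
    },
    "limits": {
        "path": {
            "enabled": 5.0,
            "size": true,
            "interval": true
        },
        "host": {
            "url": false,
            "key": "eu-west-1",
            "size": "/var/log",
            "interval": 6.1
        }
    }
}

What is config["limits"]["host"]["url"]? False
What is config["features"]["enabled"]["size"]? True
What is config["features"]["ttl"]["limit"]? True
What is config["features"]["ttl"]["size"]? 1.43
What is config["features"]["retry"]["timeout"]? 300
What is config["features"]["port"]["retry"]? "production"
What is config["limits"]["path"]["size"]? True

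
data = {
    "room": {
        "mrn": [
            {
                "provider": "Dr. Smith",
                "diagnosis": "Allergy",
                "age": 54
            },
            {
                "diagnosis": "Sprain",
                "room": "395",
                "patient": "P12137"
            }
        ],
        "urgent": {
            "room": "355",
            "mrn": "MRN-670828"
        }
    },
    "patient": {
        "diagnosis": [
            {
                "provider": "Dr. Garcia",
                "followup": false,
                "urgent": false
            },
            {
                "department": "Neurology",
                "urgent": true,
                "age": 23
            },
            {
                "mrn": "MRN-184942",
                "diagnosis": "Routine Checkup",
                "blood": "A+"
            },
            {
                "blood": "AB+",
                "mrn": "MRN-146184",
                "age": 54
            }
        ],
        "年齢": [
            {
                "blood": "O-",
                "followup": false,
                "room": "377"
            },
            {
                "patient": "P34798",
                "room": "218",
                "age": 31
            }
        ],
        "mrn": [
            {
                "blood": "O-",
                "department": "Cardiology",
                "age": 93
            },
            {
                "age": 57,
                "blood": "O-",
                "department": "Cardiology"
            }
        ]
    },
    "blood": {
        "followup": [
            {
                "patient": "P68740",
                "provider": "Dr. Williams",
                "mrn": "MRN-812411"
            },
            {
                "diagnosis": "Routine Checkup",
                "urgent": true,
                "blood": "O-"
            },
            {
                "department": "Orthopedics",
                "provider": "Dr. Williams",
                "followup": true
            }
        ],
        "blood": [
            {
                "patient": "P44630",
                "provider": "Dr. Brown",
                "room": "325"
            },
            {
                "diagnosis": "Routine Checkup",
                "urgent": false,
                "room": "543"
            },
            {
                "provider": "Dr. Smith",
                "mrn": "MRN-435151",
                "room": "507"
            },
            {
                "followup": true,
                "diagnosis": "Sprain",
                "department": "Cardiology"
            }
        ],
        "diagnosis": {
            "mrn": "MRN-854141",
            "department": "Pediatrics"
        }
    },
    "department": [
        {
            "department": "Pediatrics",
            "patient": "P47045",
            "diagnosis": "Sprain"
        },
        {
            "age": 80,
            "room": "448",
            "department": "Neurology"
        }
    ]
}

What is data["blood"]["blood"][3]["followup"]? True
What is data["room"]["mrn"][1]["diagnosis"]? "Sprain"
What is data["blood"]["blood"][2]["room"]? "507"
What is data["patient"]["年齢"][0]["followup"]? False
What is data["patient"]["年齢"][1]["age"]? 31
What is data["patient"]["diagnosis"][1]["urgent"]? True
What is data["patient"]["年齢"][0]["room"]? "377"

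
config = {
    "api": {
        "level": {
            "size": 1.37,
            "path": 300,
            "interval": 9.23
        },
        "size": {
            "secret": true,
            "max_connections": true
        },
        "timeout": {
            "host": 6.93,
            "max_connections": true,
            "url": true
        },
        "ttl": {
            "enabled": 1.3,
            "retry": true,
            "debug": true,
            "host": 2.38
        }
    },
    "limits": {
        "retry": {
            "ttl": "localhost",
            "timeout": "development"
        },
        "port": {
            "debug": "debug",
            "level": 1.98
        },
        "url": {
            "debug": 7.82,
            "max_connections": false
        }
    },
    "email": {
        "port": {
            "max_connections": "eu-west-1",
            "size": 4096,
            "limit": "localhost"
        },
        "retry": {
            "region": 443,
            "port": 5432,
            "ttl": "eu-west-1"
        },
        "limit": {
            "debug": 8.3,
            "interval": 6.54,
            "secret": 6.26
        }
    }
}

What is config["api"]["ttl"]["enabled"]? 1.3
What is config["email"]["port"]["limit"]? "localhost"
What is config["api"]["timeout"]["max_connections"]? True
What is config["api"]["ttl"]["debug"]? True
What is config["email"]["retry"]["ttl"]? "eu-west-1"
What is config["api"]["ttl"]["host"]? 2.38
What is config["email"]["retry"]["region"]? 443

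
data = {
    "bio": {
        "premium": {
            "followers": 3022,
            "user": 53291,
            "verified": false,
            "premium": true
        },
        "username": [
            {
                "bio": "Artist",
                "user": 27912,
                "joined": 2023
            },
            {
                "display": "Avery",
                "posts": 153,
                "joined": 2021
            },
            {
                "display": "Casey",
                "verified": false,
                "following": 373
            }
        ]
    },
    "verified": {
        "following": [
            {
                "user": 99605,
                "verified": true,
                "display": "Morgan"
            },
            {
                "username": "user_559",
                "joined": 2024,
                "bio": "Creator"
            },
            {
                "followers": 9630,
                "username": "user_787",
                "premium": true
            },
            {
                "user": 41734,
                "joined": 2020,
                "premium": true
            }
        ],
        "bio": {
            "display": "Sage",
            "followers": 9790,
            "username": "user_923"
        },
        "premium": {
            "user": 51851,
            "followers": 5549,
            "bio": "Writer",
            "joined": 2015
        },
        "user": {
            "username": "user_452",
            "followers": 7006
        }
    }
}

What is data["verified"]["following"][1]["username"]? "user_559"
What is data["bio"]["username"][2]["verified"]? False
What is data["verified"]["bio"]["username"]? "user_923"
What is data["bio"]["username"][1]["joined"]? 2021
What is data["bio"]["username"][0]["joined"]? 2023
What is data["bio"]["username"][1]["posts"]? 153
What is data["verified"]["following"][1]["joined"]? 2024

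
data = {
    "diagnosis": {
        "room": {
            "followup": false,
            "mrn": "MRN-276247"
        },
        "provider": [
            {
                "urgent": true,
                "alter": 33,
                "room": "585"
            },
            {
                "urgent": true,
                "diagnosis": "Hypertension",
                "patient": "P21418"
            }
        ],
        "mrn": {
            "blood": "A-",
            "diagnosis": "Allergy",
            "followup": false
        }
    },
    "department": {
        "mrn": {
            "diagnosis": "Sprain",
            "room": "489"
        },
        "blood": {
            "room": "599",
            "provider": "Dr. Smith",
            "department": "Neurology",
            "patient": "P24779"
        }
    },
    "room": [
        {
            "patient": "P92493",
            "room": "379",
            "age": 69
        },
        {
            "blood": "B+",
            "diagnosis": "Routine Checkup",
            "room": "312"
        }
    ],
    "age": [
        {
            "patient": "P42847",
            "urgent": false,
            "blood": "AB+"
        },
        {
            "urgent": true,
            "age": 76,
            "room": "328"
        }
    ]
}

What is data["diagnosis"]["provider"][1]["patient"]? "P21418"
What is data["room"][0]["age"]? 69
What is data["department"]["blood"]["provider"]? "Dr. Smith"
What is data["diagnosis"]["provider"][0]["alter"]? 33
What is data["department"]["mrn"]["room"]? "489"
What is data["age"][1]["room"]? "328"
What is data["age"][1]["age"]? 76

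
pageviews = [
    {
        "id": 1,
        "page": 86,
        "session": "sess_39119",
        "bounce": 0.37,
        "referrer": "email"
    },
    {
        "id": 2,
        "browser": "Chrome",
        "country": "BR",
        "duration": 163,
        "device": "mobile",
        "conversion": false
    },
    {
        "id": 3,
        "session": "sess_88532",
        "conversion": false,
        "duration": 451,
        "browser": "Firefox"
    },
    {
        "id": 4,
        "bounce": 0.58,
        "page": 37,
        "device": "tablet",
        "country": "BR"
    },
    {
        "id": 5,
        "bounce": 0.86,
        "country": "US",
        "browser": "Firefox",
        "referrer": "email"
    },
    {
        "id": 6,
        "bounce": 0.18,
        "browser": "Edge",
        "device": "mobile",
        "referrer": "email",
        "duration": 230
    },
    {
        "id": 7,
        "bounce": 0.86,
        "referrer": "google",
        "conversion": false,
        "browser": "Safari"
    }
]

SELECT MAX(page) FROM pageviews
86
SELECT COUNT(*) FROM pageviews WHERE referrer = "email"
3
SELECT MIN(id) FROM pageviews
1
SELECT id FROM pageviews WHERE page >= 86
[1]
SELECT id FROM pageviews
[1, 2, 3, 4, 5, 6, 7]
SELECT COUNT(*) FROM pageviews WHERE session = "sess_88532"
1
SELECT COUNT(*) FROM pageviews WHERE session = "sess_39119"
1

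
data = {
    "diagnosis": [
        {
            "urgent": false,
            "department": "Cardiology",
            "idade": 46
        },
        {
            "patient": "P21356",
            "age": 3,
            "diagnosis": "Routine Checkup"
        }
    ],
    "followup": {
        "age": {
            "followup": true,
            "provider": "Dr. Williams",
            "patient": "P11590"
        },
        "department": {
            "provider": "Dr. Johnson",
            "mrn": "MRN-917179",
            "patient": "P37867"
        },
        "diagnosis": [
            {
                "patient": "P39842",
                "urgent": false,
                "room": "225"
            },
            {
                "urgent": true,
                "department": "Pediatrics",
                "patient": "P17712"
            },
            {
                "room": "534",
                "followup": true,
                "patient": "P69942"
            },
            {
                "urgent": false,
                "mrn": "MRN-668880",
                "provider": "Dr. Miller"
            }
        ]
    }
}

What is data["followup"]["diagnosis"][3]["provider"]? "Dr. Miller"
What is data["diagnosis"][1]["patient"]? "P21356"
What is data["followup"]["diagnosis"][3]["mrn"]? "MRN-668880"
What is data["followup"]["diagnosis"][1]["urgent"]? True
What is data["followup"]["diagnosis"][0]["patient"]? "P39842"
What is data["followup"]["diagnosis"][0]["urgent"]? False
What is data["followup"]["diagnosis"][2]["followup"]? True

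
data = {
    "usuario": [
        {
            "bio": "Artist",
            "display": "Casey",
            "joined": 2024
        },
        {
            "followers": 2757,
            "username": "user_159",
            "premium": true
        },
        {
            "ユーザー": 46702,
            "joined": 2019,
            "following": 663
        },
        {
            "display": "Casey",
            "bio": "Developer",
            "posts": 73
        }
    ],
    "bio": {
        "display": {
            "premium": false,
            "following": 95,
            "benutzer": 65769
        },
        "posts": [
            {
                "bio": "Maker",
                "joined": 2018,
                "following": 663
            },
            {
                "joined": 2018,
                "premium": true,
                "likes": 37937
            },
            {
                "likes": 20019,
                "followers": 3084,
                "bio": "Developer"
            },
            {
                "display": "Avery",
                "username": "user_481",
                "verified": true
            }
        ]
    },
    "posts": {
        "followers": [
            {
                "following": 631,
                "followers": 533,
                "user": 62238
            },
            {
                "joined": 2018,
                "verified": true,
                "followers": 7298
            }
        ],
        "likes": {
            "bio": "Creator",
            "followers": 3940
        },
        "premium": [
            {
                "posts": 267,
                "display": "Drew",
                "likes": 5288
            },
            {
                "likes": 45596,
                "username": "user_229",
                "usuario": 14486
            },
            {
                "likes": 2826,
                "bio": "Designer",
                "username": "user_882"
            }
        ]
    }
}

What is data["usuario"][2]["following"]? 663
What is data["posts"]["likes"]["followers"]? 3940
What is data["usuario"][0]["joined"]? 2024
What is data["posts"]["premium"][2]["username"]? "user_882"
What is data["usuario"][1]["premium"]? True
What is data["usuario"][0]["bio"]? "Artist"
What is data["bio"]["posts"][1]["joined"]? 2018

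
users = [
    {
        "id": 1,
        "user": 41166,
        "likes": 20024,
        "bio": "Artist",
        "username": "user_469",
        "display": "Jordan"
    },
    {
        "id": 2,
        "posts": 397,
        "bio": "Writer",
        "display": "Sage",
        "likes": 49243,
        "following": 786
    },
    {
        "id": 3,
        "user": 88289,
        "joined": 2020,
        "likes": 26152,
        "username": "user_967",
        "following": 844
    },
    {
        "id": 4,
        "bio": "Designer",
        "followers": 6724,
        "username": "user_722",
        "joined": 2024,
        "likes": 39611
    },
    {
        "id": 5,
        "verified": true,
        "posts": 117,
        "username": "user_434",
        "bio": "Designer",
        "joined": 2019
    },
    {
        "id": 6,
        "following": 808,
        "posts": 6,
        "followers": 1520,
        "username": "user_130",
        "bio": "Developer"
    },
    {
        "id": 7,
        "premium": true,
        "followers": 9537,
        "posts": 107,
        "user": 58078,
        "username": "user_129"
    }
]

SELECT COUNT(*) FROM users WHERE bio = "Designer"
2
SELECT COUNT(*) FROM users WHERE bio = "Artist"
1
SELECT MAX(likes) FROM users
49243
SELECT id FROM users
[1, 2, 3, 4, 5, 6, 7]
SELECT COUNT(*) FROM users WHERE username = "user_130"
1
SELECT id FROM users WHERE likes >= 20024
[1, 2, 3, 4]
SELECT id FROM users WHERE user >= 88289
[3]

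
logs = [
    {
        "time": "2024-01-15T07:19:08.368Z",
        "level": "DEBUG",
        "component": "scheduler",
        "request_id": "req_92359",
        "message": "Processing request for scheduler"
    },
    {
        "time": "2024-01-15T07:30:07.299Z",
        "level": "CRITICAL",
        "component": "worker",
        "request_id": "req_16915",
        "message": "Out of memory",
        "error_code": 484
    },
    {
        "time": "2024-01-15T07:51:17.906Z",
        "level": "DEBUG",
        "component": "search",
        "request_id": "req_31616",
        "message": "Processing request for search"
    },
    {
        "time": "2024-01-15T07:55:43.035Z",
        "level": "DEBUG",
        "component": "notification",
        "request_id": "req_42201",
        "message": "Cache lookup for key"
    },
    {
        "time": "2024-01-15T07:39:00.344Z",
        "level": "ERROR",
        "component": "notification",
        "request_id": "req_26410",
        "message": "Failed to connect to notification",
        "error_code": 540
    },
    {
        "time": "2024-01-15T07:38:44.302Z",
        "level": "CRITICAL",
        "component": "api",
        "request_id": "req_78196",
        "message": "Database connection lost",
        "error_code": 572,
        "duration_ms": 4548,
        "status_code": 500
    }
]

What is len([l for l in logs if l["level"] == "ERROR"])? 1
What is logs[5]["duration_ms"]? 4548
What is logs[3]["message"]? "Cache lookup for key"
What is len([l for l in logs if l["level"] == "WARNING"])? 0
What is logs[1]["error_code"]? 484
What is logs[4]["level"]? "ERROR"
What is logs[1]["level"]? "CRITICAL"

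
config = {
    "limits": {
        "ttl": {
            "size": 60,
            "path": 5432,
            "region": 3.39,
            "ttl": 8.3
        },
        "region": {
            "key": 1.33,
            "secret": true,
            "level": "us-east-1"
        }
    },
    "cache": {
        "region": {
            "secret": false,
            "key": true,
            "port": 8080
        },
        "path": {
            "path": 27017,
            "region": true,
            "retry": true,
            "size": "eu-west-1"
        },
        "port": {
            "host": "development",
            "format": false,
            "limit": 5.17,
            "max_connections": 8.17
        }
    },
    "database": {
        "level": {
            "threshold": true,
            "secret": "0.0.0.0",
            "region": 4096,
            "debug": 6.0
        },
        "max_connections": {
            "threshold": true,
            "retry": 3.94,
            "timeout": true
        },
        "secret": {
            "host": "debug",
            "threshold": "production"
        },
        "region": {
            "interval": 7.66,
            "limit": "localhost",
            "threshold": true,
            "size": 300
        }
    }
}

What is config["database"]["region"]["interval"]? 7.66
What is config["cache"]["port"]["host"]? "development"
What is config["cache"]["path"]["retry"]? True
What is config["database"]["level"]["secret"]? "0.0.0.0"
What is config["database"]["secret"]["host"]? "debug"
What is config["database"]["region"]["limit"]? "localhost"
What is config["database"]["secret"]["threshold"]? "production"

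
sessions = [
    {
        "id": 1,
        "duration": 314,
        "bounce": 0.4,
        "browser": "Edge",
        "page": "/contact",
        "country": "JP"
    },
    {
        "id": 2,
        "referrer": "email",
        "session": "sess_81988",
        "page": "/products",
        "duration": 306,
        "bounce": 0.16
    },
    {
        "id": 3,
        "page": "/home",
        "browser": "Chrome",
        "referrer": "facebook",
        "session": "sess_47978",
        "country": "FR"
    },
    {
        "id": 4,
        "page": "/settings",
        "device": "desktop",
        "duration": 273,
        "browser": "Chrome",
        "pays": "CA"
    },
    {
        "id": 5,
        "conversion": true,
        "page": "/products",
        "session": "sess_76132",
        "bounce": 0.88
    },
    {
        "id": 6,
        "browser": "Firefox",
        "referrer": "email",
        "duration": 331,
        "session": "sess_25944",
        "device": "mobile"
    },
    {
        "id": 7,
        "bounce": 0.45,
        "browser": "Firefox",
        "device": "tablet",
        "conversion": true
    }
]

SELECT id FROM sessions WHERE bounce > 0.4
[5, 7]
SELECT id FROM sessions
[1, 2, 3, 4, 5, 6, 7]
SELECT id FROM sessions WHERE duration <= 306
[2, 4]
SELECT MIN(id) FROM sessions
1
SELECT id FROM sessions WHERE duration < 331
[1, 2, 4]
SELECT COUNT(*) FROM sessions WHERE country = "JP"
1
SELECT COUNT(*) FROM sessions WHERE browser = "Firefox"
2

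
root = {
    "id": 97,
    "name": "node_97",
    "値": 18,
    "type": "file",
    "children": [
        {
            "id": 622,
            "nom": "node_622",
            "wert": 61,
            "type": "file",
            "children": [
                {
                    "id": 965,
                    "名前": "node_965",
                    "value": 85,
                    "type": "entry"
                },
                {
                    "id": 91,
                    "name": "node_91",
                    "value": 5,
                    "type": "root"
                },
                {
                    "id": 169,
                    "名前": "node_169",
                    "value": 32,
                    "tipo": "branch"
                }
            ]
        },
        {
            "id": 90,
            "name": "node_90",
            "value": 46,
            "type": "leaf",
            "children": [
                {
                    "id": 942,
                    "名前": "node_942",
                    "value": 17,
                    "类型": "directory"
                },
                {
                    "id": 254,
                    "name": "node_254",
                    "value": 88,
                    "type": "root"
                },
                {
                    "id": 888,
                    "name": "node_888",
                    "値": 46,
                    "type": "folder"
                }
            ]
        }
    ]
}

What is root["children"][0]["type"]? "file"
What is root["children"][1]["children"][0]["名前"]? "node_942"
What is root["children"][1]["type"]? "leaf"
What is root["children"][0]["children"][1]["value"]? 5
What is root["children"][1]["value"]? 46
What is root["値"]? 18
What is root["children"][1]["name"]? "node_90"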